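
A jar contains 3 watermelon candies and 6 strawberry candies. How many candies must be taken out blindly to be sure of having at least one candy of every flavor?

7

The hardest flavor to obtain is watermelon: we could draw every other candy first — 9 − 3 = 6 candies — without a single watermelon one.
The next draw must be watermelon, so 6 + 1 = 7.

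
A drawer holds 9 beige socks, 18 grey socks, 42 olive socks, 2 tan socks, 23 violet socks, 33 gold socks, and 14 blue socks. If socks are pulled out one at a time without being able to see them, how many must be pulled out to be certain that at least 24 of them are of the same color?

In the worst case we take at most 23 of each color, but all 9 beige, all 18 grey, all 2 tan, and all 14 blue (fewer than 23), giving 9 + 18 + 23 + 2 + 23 + 23 + 14 = 112.
One more sock then forces some color to 24, so 112 + 1 = 113.

113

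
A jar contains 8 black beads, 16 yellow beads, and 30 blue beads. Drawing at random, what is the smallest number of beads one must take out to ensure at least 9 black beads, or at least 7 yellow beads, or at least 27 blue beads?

41

The worst case stops just short of every target: 8 black, 6 yellow, 26 blue — 8 + 6 + 26 = 40 beads.
One more bead must push some color to its target, so 40 + 1 = 41.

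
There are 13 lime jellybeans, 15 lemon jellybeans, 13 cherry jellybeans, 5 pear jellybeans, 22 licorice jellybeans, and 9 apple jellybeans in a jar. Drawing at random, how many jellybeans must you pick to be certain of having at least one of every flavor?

73

The hardest flavor to obtain is pear: we could draw every other jellybean first — 77 − 5 = 72 jellybeans — without a single pear one.
The next draw must be pear, so 72 + 1 = 73.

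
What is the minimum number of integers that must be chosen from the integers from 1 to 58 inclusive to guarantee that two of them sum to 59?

30

Partition {1, …, 58} into 29 pairs: {1,58}, {2,57}, …, {29,30}.
Choosing 29 integers — say the integers 1 through 29 — takes one from each pair and avoids the property.
Choosing 30 forces two into the same pair by pigeonhole, and those sum to 59. So 30.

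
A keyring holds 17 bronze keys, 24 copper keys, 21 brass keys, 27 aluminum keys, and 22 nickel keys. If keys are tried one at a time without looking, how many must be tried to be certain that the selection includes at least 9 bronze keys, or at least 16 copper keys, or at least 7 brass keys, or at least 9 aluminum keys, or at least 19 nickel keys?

The worst case stops just short of every target: 8 bronze, 15 copper, 6 brass, 8 aluminum, 18 nickel — 8 + 15 + 6 + 8 + 18 = 55 keys.
One more key must push some type to its target, so 55 + 1 = 56.

56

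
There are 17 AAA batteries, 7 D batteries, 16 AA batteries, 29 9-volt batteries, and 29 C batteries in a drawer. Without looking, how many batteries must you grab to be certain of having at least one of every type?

The hardest type to obtain is D: we could draw every other battery first — 98 − 7 = 91 batteries — without a single D one.
The next draw must be D, so 91 + 1 = 92.

92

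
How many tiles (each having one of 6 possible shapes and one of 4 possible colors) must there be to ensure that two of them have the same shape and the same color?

There are 6 × 4 = 24 (shape, color) combinations acting as pigeonholes.
With 24 tiles we could place one in each, avoiding any repeat.
One more forces some (shape, color) pair to hold 2, so 24 + 1 = 25.

25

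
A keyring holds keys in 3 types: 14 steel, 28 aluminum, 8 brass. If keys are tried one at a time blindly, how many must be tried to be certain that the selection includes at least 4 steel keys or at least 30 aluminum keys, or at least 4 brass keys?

35

Each of the 3 types has its own threshold; avoid all of them simultaneously.
The worst case stops just short of every target: 3 steel, all 28 aluminum, 3 brass — 3 + 28 + 3 = 34 keys.
One more key must push some type to its target, so 34 + 1 = 35.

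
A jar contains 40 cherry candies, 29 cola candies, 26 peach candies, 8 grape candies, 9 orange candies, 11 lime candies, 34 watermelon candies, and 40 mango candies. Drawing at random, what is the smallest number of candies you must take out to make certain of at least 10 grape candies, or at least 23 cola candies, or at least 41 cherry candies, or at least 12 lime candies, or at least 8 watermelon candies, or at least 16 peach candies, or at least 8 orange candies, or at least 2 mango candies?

The worst case stops just short of every target: 40 cherry, 22 cola, 15 peach, all 8 grape, 7 orange, 11 lime, 7 watermelon, 1 mango — 40 + 22 + 15 + 8 + 7 + 11 + 7 + 1 = 111 candies.
One more candy must push some flavor to its target, so 111 + 1 = 112.

112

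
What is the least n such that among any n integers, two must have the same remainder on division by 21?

Two integers differ by a multiple of 21 exactly when they share a remainder mod 21.
There are 21 residue classes mod 21, so 21 integers can all lie in distinct classes.
One more integer must repeat a residue, giving a difference divisible by 21. So n = 21 + 1 = 22.

22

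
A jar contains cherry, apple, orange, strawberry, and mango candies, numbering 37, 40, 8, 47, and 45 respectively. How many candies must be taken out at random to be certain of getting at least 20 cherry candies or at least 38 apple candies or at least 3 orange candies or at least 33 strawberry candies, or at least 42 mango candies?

132

The worst case stops just short of every target: 19 cherry, 37 apple, 2 orange, 32 strawberry, 41 mango — 19 + 37 + 2 + 32 + 41 = 131 candies.
One more candy must push some flavor to its target, so 131 + 1 = 132.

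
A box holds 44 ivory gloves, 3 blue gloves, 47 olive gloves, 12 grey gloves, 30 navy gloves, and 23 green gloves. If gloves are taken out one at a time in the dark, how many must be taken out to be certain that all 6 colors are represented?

The hardest color to obtain is blue: we could draw every other glove first — 159 − 3 = 156 gloves — without a single blue one.
The next draw must be blue, so 156 + 1 = 157.

157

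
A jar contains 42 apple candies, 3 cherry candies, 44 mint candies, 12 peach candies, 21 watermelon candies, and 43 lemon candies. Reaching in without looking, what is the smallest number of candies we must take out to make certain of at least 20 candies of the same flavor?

In the worst case we take at most 19 of each flavor, but all 3 cherry and all 12 peach (fewer than 19), giving 19 + 3 + 19 + 12 + 19 + 19 = 91.
One more candy then forces some flavor to 20, so 91 + 1 = 92.

92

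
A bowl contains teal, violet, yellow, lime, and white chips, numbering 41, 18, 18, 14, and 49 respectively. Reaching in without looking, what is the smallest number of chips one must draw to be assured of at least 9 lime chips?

135

To avoid lime chips as long as possible, exhaust the other 4 colors first.
The worst case draws every non-lime chip first: 41 + 18 + 18 + 49 = 126.
The next 9 draws are then forced to be lime, giving 126 + 9 = 135.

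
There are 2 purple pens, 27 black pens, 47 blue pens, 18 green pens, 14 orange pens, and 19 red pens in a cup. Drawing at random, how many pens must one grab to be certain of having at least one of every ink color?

126

The hardest ink color to obtain is purple: we could draw every other pen first — 127 − 2 = 125 pens — without a single purple one.
The next draw must be purple, so 125 + 1 = 126.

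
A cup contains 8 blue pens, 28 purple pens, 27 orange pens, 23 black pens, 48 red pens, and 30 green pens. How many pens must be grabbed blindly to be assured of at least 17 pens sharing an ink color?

89

Treat the 6 ink colors as pigeonholes.
In the worst case we take at most 16 of each ink color, but all 8 blue (fewer than 16), giving 8 + 16 + 16 + 16 + 16 + 16 = 88.
One more pen then forces some ink color to 17, so 88 + 1 = 89.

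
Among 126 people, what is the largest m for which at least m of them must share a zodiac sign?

11

There are 12 zodiac signs, which serve as the pigeonholes.
If each of the 12 zodiac signs held at most 10, the total would be at most 12 × 10 = 120 < 126, a contradiction.
So at least one holds ⌈126/12⌉ = 11.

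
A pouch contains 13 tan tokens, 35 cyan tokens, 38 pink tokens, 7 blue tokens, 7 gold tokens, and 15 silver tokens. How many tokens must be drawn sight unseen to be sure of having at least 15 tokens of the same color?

70

In the worst case we take at most 14 of each color, but all 13 tan, all 7 blue, and all 7 gold (fewer than 14), giving 13 + 14 + 14 + 7 + 7 + 14 = 69.
One more token then forces some color to 15, so 69 + 1 = 70.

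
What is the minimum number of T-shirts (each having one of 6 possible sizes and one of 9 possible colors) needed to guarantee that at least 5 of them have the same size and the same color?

217

There are 6 × 9 = 54 (size, color) combinations acting as pigeonholes.
With 54 × 4 = 216 T-shirts we could place exactly 4 in each, with no (size, color) pair reaching 5.
One more forces some (size, color) pair to hold 5, so 216 + 1 = 217.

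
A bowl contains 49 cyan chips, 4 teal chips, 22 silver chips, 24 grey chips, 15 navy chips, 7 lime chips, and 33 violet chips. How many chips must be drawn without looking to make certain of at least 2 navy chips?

The worst case draws every non-navy chip first: 49 + 4 + 22 + 24 + 7 + 33 = 139.
The next 2 draws are then forced to be navy, giving 139 + 2 = 141.

141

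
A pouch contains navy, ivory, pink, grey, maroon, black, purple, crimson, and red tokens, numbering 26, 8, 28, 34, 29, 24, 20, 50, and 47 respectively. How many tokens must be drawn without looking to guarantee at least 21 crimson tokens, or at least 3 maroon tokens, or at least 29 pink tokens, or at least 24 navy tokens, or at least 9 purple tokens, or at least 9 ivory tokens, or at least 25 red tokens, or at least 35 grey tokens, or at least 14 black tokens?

161

Each of the 9 colors has its own threshold; avoid all of them simultaneously.
The worst case stops just short of every target: 23 navy, 8 ivory, 28 pink, 34 grey, 2 maroon, 13 black, 8 purple, 20 crimson, 24 red — 23 + 8 + 28 + 34 + 2 + 13 + 8 + 20 + 24 = 160 tokens.
One more token must push some color to its target, so 160 + 1 = 161.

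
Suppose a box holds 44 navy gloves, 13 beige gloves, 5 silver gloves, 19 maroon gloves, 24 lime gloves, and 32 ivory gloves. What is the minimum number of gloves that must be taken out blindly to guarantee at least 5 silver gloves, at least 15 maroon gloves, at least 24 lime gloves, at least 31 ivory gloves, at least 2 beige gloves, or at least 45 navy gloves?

117

Each of the 6 colors has its own threshold; avoid all of them simultaneously.
The worst case stops just short of every target: 44 navy, 1 beige, 4 silver, 14 maroon, 23 lime, 30 ivory — 44 + 1 + 4 + 14 + 23 + 30 = 116 gloves.
One more glove must push some color to its target, so 116 + 1 = 117.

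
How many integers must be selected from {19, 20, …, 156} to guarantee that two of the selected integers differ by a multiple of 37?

Group the integers by remainder mod 37; there are 37 residue classes, each nonempty in this range.
Choosing one from each class (37 integers) avoids any shared remainder.
One more choice must repeat a class, so two differ by a multiple of 37. Hence 37 + 1 = 38.

38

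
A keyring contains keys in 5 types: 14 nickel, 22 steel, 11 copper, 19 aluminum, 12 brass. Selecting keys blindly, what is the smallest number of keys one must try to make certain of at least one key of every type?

The hardest type to obtain is copper: we could draw every other key first — 78 − 11 = 67 keys — without a single copper one.
The next draw must be copper, so 67 + 1 = 68.

68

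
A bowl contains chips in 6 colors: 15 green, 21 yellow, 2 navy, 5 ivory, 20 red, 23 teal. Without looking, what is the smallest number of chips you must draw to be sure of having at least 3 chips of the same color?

13

The worst case takes 2 chips of each color without reaching 3 of any: 6 × 2 = 12.
The next chip must bring some color to 3, so 12 + 1 = 13.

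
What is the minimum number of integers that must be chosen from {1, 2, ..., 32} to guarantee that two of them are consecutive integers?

Partition {1, …, 32} into 16 pairs: {1,2}, {3,4}, …, {31,32}.
Choosing 16 integers — say the 16 even numbers 2, 4, …, 32 — takes one from each pair and avoids the property.
Choosing 17 forces two into the same pair by pigeonhole, and those are consecutive. So 17.

17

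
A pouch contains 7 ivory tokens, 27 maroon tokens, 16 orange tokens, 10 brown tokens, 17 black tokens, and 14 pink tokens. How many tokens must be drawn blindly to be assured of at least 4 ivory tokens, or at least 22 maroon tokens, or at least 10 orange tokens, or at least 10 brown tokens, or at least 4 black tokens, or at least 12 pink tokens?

57

Each of the 6 colors has its own threshold; avoid all of them simultaneously.
The worst case stops just short of every target: 3 ivory, 21 maroon, 9 orange, 9 brown, 3 black, 11 pink — 3 + 21 + 9 + 9 + 3 + 11 = 56 tokens.
One more token must push some color to its target, so 56 + 1 = 57.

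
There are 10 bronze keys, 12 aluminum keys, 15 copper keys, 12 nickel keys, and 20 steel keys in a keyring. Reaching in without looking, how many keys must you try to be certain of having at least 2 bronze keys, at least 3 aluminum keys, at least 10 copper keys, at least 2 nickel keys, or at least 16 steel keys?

29

The worst case stops just short of every target: 1 bronze, 2 aluminum, 9 copper, 1 nickel, 15 steel — 1 + 2 + 9 + 1 + 15 = 28 keys.
One more key must push some type to its target, so 28 + 1 = 29.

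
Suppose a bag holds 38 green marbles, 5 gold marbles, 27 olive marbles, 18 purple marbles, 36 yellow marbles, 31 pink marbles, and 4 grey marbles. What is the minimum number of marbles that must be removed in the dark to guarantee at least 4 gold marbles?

The worst case draws every non-gold marble first: 38 + 27 + 18 + 36 + 31 + 4 = 154.
The next 4 draws are then forced to be gold, giving 154 + 4 = 158.

158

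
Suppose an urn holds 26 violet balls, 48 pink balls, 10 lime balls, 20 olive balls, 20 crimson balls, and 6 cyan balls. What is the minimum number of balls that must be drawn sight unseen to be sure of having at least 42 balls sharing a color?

124

In the worst case we take at most 41 of each color, but all 26 violet, all 10 lime, all 20 olive, all 20 crimson, and all 6 cyan (fewer than 41), giving 26 + 41 + 10 + 20 + 20 + 6 = 123.
One more ball then forces some color to 42, so 123 + 1 = 124.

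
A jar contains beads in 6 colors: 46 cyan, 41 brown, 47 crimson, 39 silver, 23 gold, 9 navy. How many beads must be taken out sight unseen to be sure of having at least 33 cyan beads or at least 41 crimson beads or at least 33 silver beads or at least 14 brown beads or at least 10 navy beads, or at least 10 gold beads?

The worst case stops just short of every target: 32 cyan, 13 brown, 40 crimson, 32 silver, 9 gold, 9 navy — 32 + 13 + 40 + 32 + 9 + 9 = 135 beads.
One more bead must push some color to its target, so 135 + 1 = 136.

136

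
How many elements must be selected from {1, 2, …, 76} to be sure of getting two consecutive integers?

Partition {1, …, 76} into 38 pairs: {1,2}, {3,4}, …, {75,76}.
Choosing 38 integers — say the 38 even numbers 2, 4, …, 76 — takes one from each pair and avoids the property.
Choosing 39 forces two into the same pair by pigeonhole, and those are consecutive. So 39.

39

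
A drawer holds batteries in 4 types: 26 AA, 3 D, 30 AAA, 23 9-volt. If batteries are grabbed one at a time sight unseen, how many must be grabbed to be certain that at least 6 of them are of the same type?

Treat the 4 types as pigeonholes.
In the worst case we take at most 5 of each type, but all 3 D (fewer than 5), giving 5 + 3 + 5 + 5 = 18.
One more battery then forces some type to 6, so 18 + 1 = 19.

19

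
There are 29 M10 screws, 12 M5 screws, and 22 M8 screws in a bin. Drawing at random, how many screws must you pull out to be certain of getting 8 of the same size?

The worst case takes 7 screws of each size without reaching 8 of any: 3 × 7 = 21.
The next screw must bring some size to 8, so 21 + 1 = 22.

22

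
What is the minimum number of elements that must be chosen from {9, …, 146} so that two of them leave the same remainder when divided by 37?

38

Use the pigeonhole principle on residue classes: group the integers by remainder mod 37; there are 37 residue classes, each nonempty in this range.
Choosing one from each class (37 integers) avoids any shared remainder.
One more choice must repeat a class, so two differ by a multiple of 37. Hence 37 + 1 = 38.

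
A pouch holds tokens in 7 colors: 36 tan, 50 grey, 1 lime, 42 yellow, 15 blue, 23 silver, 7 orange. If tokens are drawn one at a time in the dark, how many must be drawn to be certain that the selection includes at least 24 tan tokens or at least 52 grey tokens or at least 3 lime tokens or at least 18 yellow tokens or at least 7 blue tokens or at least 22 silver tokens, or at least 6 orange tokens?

The worst case stops just short of every target: 23 tan, all 50 grey, all 1 lime, 17 yellow, 6 blue, 21 silver, 5 orange — 23 + 50 + 1 + 17 + 6 + 21 + 5 = 123 tokens.
One more token must push some color to its target, so 123 + 1 = 124.

124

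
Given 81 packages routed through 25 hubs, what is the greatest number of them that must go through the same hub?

The 81 packages fall into 25 hubs.
If each of the 25 hubs held at most 3, the total would be at most 25 × 3 = 75 < 81, a contradiction.
So at least one holds ⌈81/25⌉ = 4.

4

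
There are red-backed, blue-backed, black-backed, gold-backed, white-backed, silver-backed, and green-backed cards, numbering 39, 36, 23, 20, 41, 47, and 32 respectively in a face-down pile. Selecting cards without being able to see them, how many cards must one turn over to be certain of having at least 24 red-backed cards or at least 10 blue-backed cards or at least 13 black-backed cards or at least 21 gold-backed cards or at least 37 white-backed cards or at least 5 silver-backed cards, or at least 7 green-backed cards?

111

Each of the 7 back colors has its own threshold; avoid all of them simultaneously.
The worst case stops just short of every target: 23 red-backed, 9 blue-backed, 12 black-backed, 20 gold-backed, 36 white-backed, 4 silver-backed, 6 green-backed — 23 + 9 + 12 + 20 + 36 + 4 + 6 = 110 cards.
One more card must push some back color to its target, so 110 + 1 = 111.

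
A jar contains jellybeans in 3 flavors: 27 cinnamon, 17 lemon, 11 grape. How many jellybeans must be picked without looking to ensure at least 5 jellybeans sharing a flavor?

The worst case takes 4 jellybeans of each flavor without reaching 5 of any: 3 × 4 = 12.
The next jellybean must bring some flavor to 5, so 12 + 1 = 13.

13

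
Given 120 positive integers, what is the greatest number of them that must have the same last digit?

12

There are 10 possible last digits, which serve as the pigeonholes.
If each of the 10 possible last digits held at most 11, the total would be at most 10 × 11 = 110 < 120, a contradiction.
So at least one holds ⌈120/10⌉ = 12.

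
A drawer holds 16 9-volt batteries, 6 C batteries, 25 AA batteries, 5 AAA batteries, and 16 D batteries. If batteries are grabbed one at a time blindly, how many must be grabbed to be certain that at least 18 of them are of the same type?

61

Treat the 5 types as pigeonholes.
In the worst case we take at most 17 of each type, but all 16 9-volt, all 6 C, all 5 AAA, and all 16 D (fewer than 17), giving 16 + 6 + 17 + 5 + 16 = 60.
One more battery then forces some type to 18, so 60 + 1 = 61.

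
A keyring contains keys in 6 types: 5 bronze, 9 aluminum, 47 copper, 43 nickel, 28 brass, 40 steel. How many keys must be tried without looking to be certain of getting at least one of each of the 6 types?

168

The hardest type to obtain is bronze: we could draw every other key first — 172 − 5 = 167 keys — without a single bronze one.
The next draw must be bronze, so 167 + 1 = 168.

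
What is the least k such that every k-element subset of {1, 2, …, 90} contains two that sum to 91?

46

Partition {1, …, 90} into 45 pairs: {1,90}, {2,89}, …, {45,46}.
Choosing 45 integers — say the integers 1 through 45 — takes one from each pair and avoids the property.
Choosing 46 forces two into the same pair by pigeonhole, and those sum to 91. So 46.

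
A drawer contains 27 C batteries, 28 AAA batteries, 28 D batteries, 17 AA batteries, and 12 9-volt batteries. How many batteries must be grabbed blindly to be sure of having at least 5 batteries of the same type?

21

The worst case takes 4 batteries of each type without reaching 5 of any: 5 × 4 = 20.
The next battery must bring some type to 5, so 20 + 1 = 21.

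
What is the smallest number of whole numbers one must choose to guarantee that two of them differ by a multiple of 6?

7

Use the pigeonhole principle on residue classes: two integers differ by a multiple of 6 exactly when they share a remainder mod 6.
There are 6 residue classes mod 6, so 6 integers can all lie in distinct classes.
One more integer must repeat a residue, giving a difference divisible by 6. So n = 6 + 1 = 7.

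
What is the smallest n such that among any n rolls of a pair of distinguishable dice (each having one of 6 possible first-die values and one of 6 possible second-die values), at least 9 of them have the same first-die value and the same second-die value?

There are 6 × 6 = 36 (first-die value, second-die value) combinations acting as pigeonholes.
With 36 × 8 = 288 rolls of a pair of distinguishable dice we could place exactly 8 in each, with no (first-die value, second-die value) pair reaching 9.
One more forces some (first-die value, second-die value) pair to hold 9, so 288 + 1 = 289.

289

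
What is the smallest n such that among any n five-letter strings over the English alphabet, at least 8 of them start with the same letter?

183

There are 26 possible first letters acting as pigeonholes.
With 26 × 7 = 182 five-letter strings over the English alphabet we could place exactly 7 in each, with no class reaching 8.
One more forces some class to hold 8, so 182 + 1 = 183.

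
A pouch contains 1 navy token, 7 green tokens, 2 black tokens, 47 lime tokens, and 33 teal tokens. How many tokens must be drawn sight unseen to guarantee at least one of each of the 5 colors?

90

The hardest color to obtain is navy: we could draw every other token first — 90 − 1 = 89 tokens — without a single navy one.
The next draw must be navy, so 89 + 1 = 90.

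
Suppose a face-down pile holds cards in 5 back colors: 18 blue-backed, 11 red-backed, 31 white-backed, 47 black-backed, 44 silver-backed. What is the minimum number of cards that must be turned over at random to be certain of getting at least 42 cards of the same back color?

In the worst case we take at most 41 of each back color, but all 18 blue-backed, all 11 red-backed, and all 31 white-backed (fewer than 41), giving 18 + 11 + 31 + 41 + 41 = 142.
One more card then forces some back color to 42, so 142 + 1 = 143.

143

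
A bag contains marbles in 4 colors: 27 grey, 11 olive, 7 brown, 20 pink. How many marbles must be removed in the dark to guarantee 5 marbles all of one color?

17

Treat the 4 colors as pigeonholes.
The worst case takes 4 marbles of each color without reaching 5 of any: 4 × 4 = 16.
The next marble must bring some color to 5, so 16 + 1 = 17.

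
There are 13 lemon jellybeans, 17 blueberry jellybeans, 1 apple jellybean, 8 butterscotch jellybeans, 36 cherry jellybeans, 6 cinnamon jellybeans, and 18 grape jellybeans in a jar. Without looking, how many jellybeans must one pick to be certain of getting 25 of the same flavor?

88

In the worst case we take at most 24 of each flavor, but all 13 lemon, all 17 blueberry, all 1 apple, all 8 butterscotch, all 6 cinnamon, and all 18 grape (fewer than 24), giving 13 + 17 + 1 + 8 + 24 + 6 + 18 = 87.
One more jellybean then forces some flavor to 25, so 87 + 1 = 88.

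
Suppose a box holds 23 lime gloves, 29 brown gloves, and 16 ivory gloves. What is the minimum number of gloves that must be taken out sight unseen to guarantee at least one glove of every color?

53

The hardest color to obtain is ivory: we could draw every other glove first — 68 − 16 = 52 gloves — without a single ivory one.
The next draw must be ivory, so 52 + 1 = 53.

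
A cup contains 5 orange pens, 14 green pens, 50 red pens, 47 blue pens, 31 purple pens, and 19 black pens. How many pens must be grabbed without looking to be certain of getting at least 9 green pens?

161

The worst case draws every non-green pen first: 5 + 50 + 47 + 31 + 19 = 152.
The next 9 draws are then forced to be green, giving 152 + 9 = 161.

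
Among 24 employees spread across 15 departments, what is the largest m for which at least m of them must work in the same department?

2

If each of the 15 departments held at most 1, the total would be at most 15 × 1 = 15 < 24, a contradiction.
So at least one holds ⌈24/15⌉ = 2.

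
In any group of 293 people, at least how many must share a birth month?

25

There are 12 months of the year, which serve as the pigeonholes.
If each of the 12 months of the year held at most 24, the total would be at most 12 × 24 = 288 < 293, a contradiction.
So at least one holds ⌈293/12⌉ = 25.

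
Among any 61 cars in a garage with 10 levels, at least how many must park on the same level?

If each of the 10 levels held at most 6, the total would be at most 10 × 6 = 60 < 61, a contradiction.
So at least one holds ⌈61/10⌉ = 7.

7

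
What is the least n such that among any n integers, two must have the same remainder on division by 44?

Two integers differ by a multiple of 44 exactly when they share a remainder mod 44.
There are 44 residue classes mod 44, so 44 integers can all lie in distinct classes.
One more integer must repeat a residue, giving a difference divisible by 44. So n = 44 + 1 = 45.

45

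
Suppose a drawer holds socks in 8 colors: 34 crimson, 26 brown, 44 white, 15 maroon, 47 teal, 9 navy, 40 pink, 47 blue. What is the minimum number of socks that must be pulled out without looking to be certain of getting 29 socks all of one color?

191

Treat the 8 colors as pigeonholes.
In the worst case we take at most 28 of each color, but all 26 brown, all 15 maroon, and all 9 navy (fewer than 28), giving 28 + 26 + 28 + 15 + 28 + 9 + 28 + 28 = 190.
One more sock then forces some color to 29, so 190 + 1 = 191.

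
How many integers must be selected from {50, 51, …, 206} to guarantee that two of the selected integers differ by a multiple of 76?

77

Group the integers by remainder mod 76; there are 76 residue classes, each nonempty in this range.
Choosing one from each class (76 integers) avoids any shared remainder.
One more choice must repeat a class, so two differ by a multiple of 76. Hence 76 + 1 = 77.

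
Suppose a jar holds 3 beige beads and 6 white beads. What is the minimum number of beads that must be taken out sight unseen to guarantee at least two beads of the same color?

The worst case takes 1 bead of each color without reaching 2 of any: 2 × 1 = 2.
The next bead must bring some color to 2, so 2 + 1 = 3.

3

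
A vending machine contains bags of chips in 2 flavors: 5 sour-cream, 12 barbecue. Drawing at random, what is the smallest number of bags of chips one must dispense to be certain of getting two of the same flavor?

The worst case takes 1 bag of chips of each flavor without reaching 2 of any: 2 × 1 = 2.
The next bag of chips must bring some flavor to 2, so 2 + 1 = 3.

3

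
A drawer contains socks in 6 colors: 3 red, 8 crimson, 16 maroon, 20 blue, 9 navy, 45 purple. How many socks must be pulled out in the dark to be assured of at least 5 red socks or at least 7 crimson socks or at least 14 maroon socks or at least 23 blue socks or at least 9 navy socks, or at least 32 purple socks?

82

The worst case stops just short of every target: all 3 red, 6 crimson, 13 maroon, all 20 blue, 8 navy, 31 purple — 3 + 6 + 13 + 20 + 8 + 31 = 81 socks.
One more sock must push some color to its target, so 81 + 1 = 82.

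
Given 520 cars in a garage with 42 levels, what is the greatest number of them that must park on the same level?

13

If each of the 42 levels held at most 12, the total would be at most 42 × 12 = 504 < 520, a contradiction.
So at least one holds ⌈520/42⌉ = 13.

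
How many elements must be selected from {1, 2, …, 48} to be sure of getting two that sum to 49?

Partition {1, …, 48} into 24 pairs: {1,48}, {2,47}, …, {24,25}.
Choosing 24 integers — say the integers 1 through 24 — takes one from each pair and avoids the property.
Choosing 25 forces two into the same pair by pigeonhole, and those sum to 49. So 25.

25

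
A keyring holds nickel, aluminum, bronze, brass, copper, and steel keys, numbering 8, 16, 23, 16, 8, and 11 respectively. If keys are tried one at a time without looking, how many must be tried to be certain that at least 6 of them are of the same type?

31

Treat the 6 types as pigeonholes.
The worst case takes 5 keys of each type without reaching 6 of any: 6 × 5 = 30.
The next key must bring some type to 6, so 30 + 1 = 31.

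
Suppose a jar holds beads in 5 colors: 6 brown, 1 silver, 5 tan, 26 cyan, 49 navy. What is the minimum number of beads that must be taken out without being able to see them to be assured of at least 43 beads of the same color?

81

In the worst case we take at most 42 of each color, but all 6 brown, all 1 silver, all 5 tan, and all 26 cyan (fewer than 42), giving 6 + 1 + 5 + 26 + 42 = 80.
One more bead then forces some color to 43, so 80 + 1 = 81.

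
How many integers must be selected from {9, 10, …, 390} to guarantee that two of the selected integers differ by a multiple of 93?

Group the integers by remainder mod 93; there are 93 residue classes, each nonempty in this range.
Choosing one from each class (93 integers) avoids any shared remainder.
One more choice must repeat a class, so two differ by a multiple of 93. Hence 93 + 1 = 94.

94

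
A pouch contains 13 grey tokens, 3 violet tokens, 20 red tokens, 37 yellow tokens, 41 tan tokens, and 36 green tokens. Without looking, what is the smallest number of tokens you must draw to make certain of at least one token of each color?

148

The hardest color to obtain is violet: we could draw every other token first — 150 − 3 = 147 tokens — without a single violet one.
The next draw must be violet, so 147 + 1 = 148.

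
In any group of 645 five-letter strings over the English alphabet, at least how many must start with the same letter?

There are 26 possible first letters, which serve as the pigeonholes.
If each of the 26 possible first letters held at most 24, the total would be at most 26 × 24 = 624 < 645, a contradiction.
So at least one holds ⌈645/26⌉ = 25.

25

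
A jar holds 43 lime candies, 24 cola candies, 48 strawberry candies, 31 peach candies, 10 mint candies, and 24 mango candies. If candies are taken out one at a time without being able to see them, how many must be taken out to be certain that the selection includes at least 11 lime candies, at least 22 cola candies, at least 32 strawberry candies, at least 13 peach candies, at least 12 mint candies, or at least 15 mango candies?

The worst case stops just short of every target: 10 lime, 21 cola, 31 strawberry, 12 peach, all 10 mint, 14 mango — 10 + 21 + 31 + 12 + 10 + 14 = 98 candies.
One more candy must push some flavor to its target, so 98 + 1 = 99.

99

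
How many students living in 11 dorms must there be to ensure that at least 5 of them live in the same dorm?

45

There are 11 dorms acting as pigeonholes.
With 11 × 4 = 44 students we could place exactly 4 in each, with no class reaching 5.
One more forces some class to hold 5, so 44 + 1 = 45.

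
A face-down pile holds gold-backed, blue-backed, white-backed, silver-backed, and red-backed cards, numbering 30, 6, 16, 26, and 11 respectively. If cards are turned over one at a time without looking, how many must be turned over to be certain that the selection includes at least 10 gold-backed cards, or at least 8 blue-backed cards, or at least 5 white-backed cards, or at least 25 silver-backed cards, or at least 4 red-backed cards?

47

Each of the 5 back colors has its own threshold; avoid all of them simultaneously.
The worst case stops just short of every target: 9 gold-backed, all 6 blue-backed, 4 white-backed, 24 silver-backed, 3 red-backed — 9 + 6 + 4 + 24 + 3 = 46 cards.
One more card must push some back color to its target, so 46 + 1 = 47.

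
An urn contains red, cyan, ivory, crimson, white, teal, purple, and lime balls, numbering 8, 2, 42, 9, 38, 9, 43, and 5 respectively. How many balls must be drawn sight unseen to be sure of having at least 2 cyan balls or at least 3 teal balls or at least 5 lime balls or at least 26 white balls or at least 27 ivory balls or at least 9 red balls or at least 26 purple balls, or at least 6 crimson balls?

The worst case stops just short of every target: 8 red, 1 cyan, 26 ivory, 5 crimson, 25 white, 2 teal, 25 purple, 4 lime — 8 + 1 + 26 + 5 + 25 + 2 + 25 + 4 = 96 balls.
One more ball must push some color to its target, so 96 + 1 = 97.

97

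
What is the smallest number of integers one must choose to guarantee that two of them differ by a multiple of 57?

58

Two integers differ by a multiple of 57 exactly when they share a remainder mod 57.
There are 57 residue classes mod 57, so 57 integers can all lie in distinct classes.
One more integer must repeat a residue, giving a difference divisible by 57. So n = 57 + 1 = 58.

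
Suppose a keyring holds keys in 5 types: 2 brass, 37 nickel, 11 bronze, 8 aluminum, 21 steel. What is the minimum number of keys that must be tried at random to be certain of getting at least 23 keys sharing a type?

Treat the 5 types as pigeonholes.
In the worst case we take at most 22 of each type, but all 2 brass, all 11 bronze, all 8 aluminum, and all 21 steel (fewer than 22), giving 2 + 22 + 11 + 8 + 21 = 64.
One more key then forces some type to 23, so 64 + 1 = 65.

65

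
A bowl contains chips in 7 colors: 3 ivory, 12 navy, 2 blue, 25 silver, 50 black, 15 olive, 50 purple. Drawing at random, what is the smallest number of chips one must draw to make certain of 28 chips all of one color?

In the worst case we take at most 27 of each color, but all 3 ivory, all 12 navy, all 2 blue, all 25 silver, and all 15 olive (fewer than 27), giving 3 + 12 + 2 + 25 + 27 + 15 + 27 = 111.
One more chip then forces some color to 28, so 111 + 1 = 112.

112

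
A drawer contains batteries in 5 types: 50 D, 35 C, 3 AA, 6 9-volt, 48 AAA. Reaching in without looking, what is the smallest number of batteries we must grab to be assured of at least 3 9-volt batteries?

139

The worst case draws every non-9-volt battery first: 50 + 35 + 3 + 48 = 136.
The next 3 draws are then forced to be 9-volt, giving 136 + 3 = 139.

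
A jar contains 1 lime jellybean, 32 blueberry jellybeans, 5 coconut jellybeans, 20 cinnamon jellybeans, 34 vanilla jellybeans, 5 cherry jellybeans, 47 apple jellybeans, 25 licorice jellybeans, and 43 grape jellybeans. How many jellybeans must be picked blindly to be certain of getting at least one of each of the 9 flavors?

212

The hardest flavor to obtain is lime: we could draw every other jellybean first — 212 − 1 = 211 jellybeans — without a single lime one.
The next draw must be lime, so 211 + 1 = 212.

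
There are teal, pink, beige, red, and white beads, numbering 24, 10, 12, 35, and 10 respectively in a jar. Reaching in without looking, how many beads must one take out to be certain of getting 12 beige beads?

91

The worst case draws every non-beige bead first: 24 + 10 + 35 + 10 = 79.
The next 12 draws are then forced to be beige, giving 79 + 12 = 91.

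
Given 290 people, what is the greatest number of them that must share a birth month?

If each of the 12 months of the year held at most 24, the total would be at most 12 × 24 = 288 < 290, a contradiction.
So at least one holds ⌈290/12⌉ = 25.

25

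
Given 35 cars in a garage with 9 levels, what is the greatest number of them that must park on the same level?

4

The 35 cars fall into 9 levels.
If each of the 9 levels held at most 3, the total would be at most 9 × 3 = 27 < 35, a contradiction.
So at least one holds ⌈35/9⌉ = 4.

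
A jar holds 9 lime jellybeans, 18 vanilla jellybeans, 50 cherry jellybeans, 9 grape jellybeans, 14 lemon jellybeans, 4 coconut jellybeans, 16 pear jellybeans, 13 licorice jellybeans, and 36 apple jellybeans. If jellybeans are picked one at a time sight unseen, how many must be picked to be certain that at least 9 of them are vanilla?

160

The worst case draws every non-vanilla jellybean first: 9 + 50 + 9 + 14 + 4 + 16 + 13 + 36 = 151.
The next 9 draws are then forced to be vanilla, giving 151 + 9 = 160.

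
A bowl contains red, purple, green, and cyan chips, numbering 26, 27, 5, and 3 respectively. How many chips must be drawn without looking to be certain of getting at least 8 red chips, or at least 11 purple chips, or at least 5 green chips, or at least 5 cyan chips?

25

The worst case stops just short of every target: 7 red, 10 purple, 4 green, all 3 cyan — 7 + 10 + 4 + 3 = 24 chips.
One more chip must push some color to its target, so 24 + 1 = 25.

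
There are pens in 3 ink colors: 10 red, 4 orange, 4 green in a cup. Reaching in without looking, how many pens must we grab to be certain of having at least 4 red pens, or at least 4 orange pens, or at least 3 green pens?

Each of the 3 ink colors has its own threshold; avoid all of them simultaneously.
The worst case stops just short of every target: 3 red, 3 orange, 2 green — 3 + 3 + 2 = 8 pens.
One more pen must push some ink color to its target, so 8 + 1 = 9.

9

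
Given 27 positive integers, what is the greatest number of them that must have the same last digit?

If each of the 10 possible last digits held at most 2, the total would be at most 10 × 2 = 20 < 27, a contradiction.
So at least one holds ⌈27/10⌉ = 3.

3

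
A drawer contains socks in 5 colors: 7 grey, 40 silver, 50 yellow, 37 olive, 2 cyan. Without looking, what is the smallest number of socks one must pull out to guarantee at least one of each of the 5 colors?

135

The hardest color to obtain is cyan: we could draw every other sock first — 136 − 2 = 134 socks — without a single cyan one.
The next draw must be cyan, so 134 + 1 = 135.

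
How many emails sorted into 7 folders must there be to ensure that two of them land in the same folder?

There are 7 folders acting as pigeonholes.
With 7 emails we could place one in each, avoiding any repeat.
One more forces some class to hold 2, so 7 + 1 = 8.

8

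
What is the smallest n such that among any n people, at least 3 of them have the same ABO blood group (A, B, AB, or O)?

9

There are 4 ABO blood groups acting as pigeonholes.
With 4 × 2 = 8 people we could place exactly 2 in each, with no class reaching 3.
One more forces some class to hold 3, so 8 + 1 = 9.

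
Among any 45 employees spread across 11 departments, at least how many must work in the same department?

If each of the 11 departments held at most 4, the total would be at most 11 × 4 = 44 < 45, a contradiction.
So at least one holds ⌈45/11⌉ = 5.

5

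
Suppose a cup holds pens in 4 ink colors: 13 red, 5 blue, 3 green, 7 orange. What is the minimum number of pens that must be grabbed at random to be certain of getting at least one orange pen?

To avoid orange pens as long as possible, exhaust the other 3 ink colors first.
The worst case draws every non-orange pen first: 13 + 5 + 3 = 21.
The next draw is then forced to be orange, giving 21 + 1 = 22.

22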